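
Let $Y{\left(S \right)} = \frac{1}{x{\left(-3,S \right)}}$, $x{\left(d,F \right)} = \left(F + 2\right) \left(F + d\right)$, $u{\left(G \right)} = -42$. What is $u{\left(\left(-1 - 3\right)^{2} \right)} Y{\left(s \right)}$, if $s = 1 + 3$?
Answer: $-7$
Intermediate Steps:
$s = 4$
$x{\left(d,F \right)} = \left(2 + F\right) \left(F + d\right)$
$Y{\left(S \right)} = \frac{1}{-6 + S^{2} - S}$ ($Y{\left(S \right)} = \frac{1}{S^{2} + 2 S + 2 \left(-3\right) + S \left(-3\right)} = \frac{1}{S^{2} + 2 S - 6 - 3 S} = \frac{1}{-6 + S^{2} - S}$)
$u{\left(\left(-1 - 3\right)^{2} \right)} Y{\left(s \right)} = - \frac{42}{-6 + 4^{2} - 4} = - \frac{42}{-6 + 16 - 4} = - \frac{42}{6} = \left(-42\right) \frac{1}{6} = -7$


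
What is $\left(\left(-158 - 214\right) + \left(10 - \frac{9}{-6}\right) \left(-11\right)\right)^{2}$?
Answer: $\frac{994009}{4} \approx 2.485 \cdot 10^{5}$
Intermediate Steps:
$\left(\left(-158 - 214\right) + \left(10 - \frac{9}{-6}\right) \left(-11\right)\right)^{2} = \left(-372 + \left(10 - - \frac{3}{2}\right) \left(-11\right)\right)^{2} = \left(-372 + \left(10 + \frac{3}{2}\right) \left(-11\right)\right)^{2} = \left(-372 + \frac{23}{2} \left(-11\right)\right)^{2} = \left(-372 - \frac{253}{2}\right)^{2} = \left(- \frac{997}{2}\right)^{2} = \frac{994009}{4}$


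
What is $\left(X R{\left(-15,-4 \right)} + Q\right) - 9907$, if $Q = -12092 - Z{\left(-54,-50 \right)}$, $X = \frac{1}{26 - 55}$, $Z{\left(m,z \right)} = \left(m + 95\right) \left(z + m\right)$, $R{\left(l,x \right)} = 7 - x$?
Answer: $- \frac{514326}{29} \approx -17735.0$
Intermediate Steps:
$Z{\left(m,z \right)} = \left(95 + m\right) \left(m + z\right)$
$X = - \frac{1}{29}$ ($X = \frac{1}{-29} = - \frac{1}{29} \approx -0.034483$)
$Q = -7828$ ($Q = -12092 - \left(\left(-54\right)^{2} + 95 \left(-54\right) + 95 \left(-50\right) - -2700\right) = -12092 - \left(2916 - 5130 - 4750 + 2700\right) = -12092 - -4264 = -12092 + 4264 = -7828$)
$\left(X R{\left(-15,-4 \right)} + Q\right) - 9907 = \left(- \frac{7 - -4}{29} - 7828\right) - 9907 = \left(- \frac{7 + 4}{29} - 7828\right) - 9907 = \left(\left(- \frac{1}{29}\right) 11 - 7828\right) - 9907 = \left(- \frac{11}{29} - 7828\right) - 9907 = - \frac{227023}{29} - 9907 = - \frac{514326}{29}$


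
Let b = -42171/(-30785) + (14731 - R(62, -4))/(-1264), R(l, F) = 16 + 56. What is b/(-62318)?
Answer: 397973171/2424932972320 ≈ 0.00016412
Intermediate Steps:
R(l, F) = 72
b = -397973171/38912240 (b = -42171/(-30785) + (14731 - 1*72)/(-1264) = -42171*(-1/30785) + (14731 - 72)*(-1/1264) = 42171/30785 + 14659*(-1/1264) = 42171/30785 - 14659/1264 = -397973171/38912240 ≈ -10.227)
b/(-62318) = -397973171/38912240/(-62318) = -397973171/38912240*(-1/62318) = 397973171/2424932972320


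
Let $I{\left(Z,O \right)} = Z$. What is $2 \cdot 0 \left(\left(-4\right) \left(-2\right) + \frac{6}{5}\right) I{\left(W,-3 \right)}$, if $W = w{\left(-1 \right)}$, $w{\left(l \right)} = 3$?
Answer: $0$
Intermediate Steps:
$W = 3$
$2 \cdot 0 \left(\left(-4\right) \left(-2\right) + \frac{6}{5}\right) I{\left(W,-3 \right)} = 2 \cdot 0 \left(\left(-4\right) \left(-2\right) + \frac{6}{5}\right) 3 = 0 \left(8 + 6 \cdot \frac{1}{5}\right) 3 = 0 \left(8 + \frac{6}{5}\right) 3 = 0 \cdot \frac{46}{5} \cdot 3 = 0 \cdot \frac{138}{5} = 0$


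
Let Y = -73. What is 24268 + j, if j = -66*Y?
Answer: 29086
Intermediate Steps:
j = 4818 (j = -66*(-73) = 4818)
24268 + j = 24268 + 4818 = 29086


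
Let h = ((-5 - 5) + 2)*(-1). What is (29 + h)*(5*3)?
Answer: 555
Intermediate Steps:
h = 8 (h = (-10 + 2)*(-1) = -8*(-1) = 8)
(29 + h)*(5*3) = (29 + 8)*(5*3) = 37*15 = 555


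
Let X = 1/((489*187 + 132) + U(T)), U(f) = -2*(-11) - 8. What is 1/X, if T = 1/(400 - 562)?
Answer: 91589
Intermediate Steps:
T = -1/162 (T = 1/(-162) = -1/162 ≈ -0.0061728)
U(f) = 14 (U(f) = 22 - 8 = 14)
X = 1/91589 (X = 1/((489*187 + 132) + 14) = 1/((91443 + 132) + 14) = 1/(91575 + 14) = 1/91589 ≈ 1.0918e-5)
1/X = 1/(1/91589) = 91589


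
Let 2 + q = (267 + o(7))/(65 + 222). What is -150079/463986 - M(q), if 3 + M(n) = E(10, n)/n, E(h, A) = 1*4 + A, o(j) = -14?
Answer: 260786527/49646502 ≈ 5.2529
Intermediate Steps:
q = -321/287 (q = -2 + (267 - 14)/(65 + 222) = -2 + 253/287 = -321/287 ≈ -1.1185)
E(h, A) = 4 + A
M(n) = -3 + (4 + n)/n
-150079/463986 - M(q) = -150079/463986 - (-2 + 4/(-321/287)) = -150079*1/463986 - (-2 + 4*(-287/321)) = -150079/463986 - (-2 - 1148/321) = -150079/463986 - 1*(-1790/321) = -150079/463986 + 1790/321 = 260786527/49646502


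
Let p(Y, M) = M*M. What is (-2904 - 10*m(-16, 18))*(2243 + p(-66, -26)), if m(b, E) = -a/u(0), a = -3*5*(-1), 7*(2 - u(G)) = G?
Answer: -8257851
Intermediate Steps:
u(G) = 2 - G/7
a = 15 (a = -15*(-1) = 15)
p(Y, M) = M**2
m(b, E) = -15/2 (m(b, E) = -15/(2 - 1/7*0) = -15/(2 + 0) = -15/2)
(-2904 - 10*m(-16, 18))*(2243 + p(-66, -26)) = (-2904 - 10*(-15/2))*(2243 + (-26)**2) = (-2904 + 75)*(2243 + 676) = -2829*2919 = -8257851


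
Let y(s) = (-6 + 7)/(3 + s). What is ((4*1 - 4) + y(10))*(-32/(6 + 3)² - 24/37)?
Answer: -3128/38961 ≈ -0.080285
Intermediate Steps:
y(s) = 1/(3 + s)
((4*1 - 4) + y(10))*(-32/(6 + 3)² - 24/37) = ((4*1 - 4) + 1/(3 + 10))*(-32/(6 + 3)² - 24/37) = ((4 - 4) + 1/13)*(-32/(9²) - 24*1/37) = (0 + 1/13)*(-32/81 - 24/37) = (-32*1/81 - 24/37)/13 = (-32/81 - 24/37)/13 = (1/13)*(-3128/2997) = -3128/38961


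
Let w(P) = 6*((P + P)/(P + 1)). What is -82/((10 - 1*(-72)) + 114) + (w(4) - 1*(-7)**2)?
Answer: -19511/490 ≈ -39.818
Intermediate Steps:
w(P) = 12*P/(1 + P) (w(P) = 6*((2*P)/(1 + P)) = 6*(2*P/(1 + P)) = 12*P/(1 + P))
-82/((10 - 1*(-72)) + 114) + (w(4) - 1*(-7)**2) = -82/((10 - 1*(-72)) + 114) + (12*4/(1 + 4) - 1*(-7)**2) = -82/((10 + 72) + 114) + (12*4/5 - 1*49) = -82/(82 + 114) + (12*4*(1/5) - 49) = -82/196 + (48/5 - 49) = -82*1/196 - 197/5 = -41/98 - 197/5 = -19511/490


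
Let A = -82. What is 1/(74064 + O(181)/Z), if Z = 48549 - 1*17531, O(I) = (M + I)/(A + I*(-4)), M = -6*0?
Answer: 25000508/1851637624331 ≈ 1.3502e-5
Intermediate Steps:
M = 0
O(I) = I/(-82 - 4*I) (O(I) = (0 + I)/(-82 + I*(-4)) = I/(-82 - 4*I))
Z = 31018 (Z = 48549 - 17531 = 31018)
1/(74064 + O(181)/Z) = 1/(74064 - 1*181/(82 + 4*181)/31018) = 1/(74064 - 1*181/(82 + 724)*(1/31018)) = 1/(74064 - 1*181/806*(1/31018)) = 1/(74064 - 1*181*1/806*(1/31018)) = 1/(74064 - 181/806*1/31018) = 1/(74064 - 181/25000508) = 1/(1851637624331/25000508) = 25000508/1851637624331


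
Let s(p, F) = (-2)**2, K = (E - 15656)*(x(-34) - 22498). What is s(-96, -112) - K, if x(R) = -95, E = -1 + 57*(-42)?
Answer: -407826239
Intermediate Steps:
E = -2395 (E = -1 - 2394 = -2395)
K = 407826243 (K = (-2395 - 15656)*(-95 - 22498) = -18051*(-22593) = 407826243)
s(p, F) = 4
s(-96, -112) - K = 4 - 1*407826243 = 4 - 407826243 = -407826239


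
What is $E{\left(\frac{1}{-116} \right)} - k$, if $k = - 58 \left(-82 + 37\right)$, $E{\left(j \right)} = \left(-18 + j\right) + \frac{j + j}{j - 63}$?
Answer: $- \frac{2228141109}{847844} \approx -2628.0$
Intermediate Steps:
$E{\left(j \right)} = -18 + j + \frac{2 j}{-63 + j}$ ($E{\left(j \right)} = \left(-18 + j\right) + \frac{2 j}{-63 + j} = -18 + j + \frac{2 j}{-63 + j}$)
$k = 2610$ ($k = \left(-58\right) \left(-45\right) = 2610$)
$E{\left(\frac{1}{-116} \right)} - k = \frac{1134 + \left(\frac{1}{-116}\right)^{2} - \frac{79}{-116}}{-63 + \frac{1}{-116}} - 2610 = \frac{1134 + \left(- \frac{1}{116}\right)^{2} - - \frac{79}{116}}{-63 - \frac{1}{116}} - 2610 = \frac{1134 + \frac{1}{13456} + \frac{79}{116}}{- \frac{7309}{116}} - 2610 = \left(- \frac{116}{7309}\right) \frac{15268269}{13456} - 2610 = - \frac{15268269}{847844} - 2610 = - \frac{2228141109}{847844}$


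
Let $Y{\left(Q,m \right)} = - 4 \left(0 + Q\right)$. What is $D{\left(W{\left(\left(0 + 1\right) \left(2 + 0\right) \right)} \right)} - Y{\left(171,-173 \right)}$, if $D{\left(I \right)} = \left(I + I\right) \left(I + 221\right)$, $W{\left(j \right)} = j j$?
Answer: $2484$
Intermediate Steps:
$W{\left(j \right)} = j^{2}$
$D{\left(I \right)} = 2 I \left(221 + I\right)$
$Y{\left(Q,m \right)} = - 4 Q$
$D{\left(W{\left(\left(0 + 1\right) \left(2 + 0\right) \right)} \right)} - Y{\left(171,-173 \right)} = 2 \left(\left(0 + 1\right) \left(2 + 0\right)\right)^{2} \left(221 + \left(\left(0 + 1\right) \left(2 + 0\right)\right)^{2}\right) - \left(-4\right) 171 = 2 \left(1 \cdot 2\right)^{2} \left(221 + \left(1 \cdot 2\right)^{2}\right) - -684 = 2 \cdot 2^{2} \left(221 + 2^{2}\right) + 684 = 2 \cdot 4 \left(221 + 4\right) + 684 = 2 \cdot 4 \cdot 225 + 684 = 1800 + 684 = 2484$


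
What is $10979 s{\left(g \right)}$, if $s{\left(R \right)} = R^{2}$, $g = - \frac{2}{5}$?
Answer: $\frac{43916}{25} \approx 1756.6$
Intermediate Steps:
$g = - \frac{2}{5}$ ($g = \left(-2\right) \frac{1}{5} = - \frac{2}{5} \approx -0.4$)
$10979 s{\left(g \right)} = 10979 \left(- \frac{2}{5}\right)^{2} = 10979 \cdot \frac{4}{25} = \frac{43916}{25}$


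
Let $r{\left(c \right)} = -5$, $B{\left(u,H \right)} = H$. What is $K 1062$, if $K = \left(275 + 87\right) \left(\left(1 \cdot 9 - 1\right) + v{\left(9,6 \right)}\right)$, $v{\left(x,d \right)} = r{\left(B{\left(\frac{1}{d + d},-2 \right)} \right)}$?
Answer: $1153332$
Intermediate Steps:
$v{\left(x,d \right)} = -5$
$K = 1086$ ($K = \left(275 + 87\right) \left(\left(1 \cdot 9 - 1\right) - 5\right) = 362 \left(\left(9 - 1\right) - 5\right) = 362 \left(8 - 5\right) = 362 \cdot 3 = 1086$)
$K 1062 = 1086 \cdot 1062 = 1153332$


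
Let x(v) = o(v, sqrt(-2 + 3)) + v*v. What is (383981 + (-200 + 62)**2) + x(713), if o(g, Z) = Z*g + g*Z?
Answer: 912820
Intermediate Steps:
o(g, Z) = 2*Z*g (o(g, Z) = Z*g + Z*g = 2*Z*g)
x(v) = v**2 + 2*v (x(v) = 2*sqrt(-2 + 3)*v + v*v = 2*sqrt(1)*v + v**2 = 2*1*v + v**2 = 2*v + v**2 = v**2 + 2*v)
(383981 + (-200 + 62)**2) + x(713) = (383981 + (-200 + 62)**2) + 713*(2 + 713) = (383981 + (-138)**2) + 713*715 = (383981 + 19044) + 509795 = 403025 + 509795 = 912820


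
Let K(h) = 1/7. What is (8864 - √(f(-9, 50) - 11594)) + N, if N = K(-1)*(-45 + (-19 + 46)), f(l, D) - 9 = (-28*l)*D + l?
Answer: 62030/7 - √1006 ≈ 8829.7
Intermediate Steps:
f(l, D) = 9 + l - 28*D*l (f(l, D) = 9 + ((-28*l)*D + l) = 9 + (-28*D*l + l) = 9 + (l - 28*D*l) = 9 + l - 28*D*l)
K(h) = ⅐ (K(h) = 1*(⅐) = ⅐)
N = -18/7 (N = (-45 + (-19 + 46))/7 = (-45 + 27)/7 = (⅐)*(-18) = -18/7 ≈ -2.5714)
(8864 - √(f(-9, 50) - 11594)) + N = (8864 - √((9 - 9 - 28*50*(-9)) - 11594)) - 18/7 = (8864 - √((9 - 9 + 12600) - 11594)) - 18/7 = (8864 - √(12600 - 11594)) - 18/7 = (8864 - √1006) - 18/7 = 62030/7 - √1006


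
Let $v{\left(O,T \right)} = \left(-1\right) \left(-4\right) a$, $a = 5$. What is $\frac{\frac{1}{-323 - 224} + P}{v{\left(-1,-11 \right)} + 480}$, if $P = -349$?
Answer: $- \frac{47726}{68375} \approx -0.698$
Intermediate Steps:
$v{\left(O,T \right)} = 20$ ($v{\left(O,T \right)} = \left(-1\right) \left(-4\right) 5 = 4 \cdot 5 = 20$)
$\frac{\frac{1}{-323 - 224} + P}{v{\left(-1,-11 \right)} + 480} = \frac{\frac{1}{-323 - 224} - 349}{20 + 480} = \frac{\frac{1}{-547} - 349}{500} = \left(- \frac{1}{547} - 349\right) \frac{1}{500} = \left(- \frac{190904}{547}\right) \frac{1}{500} = - \frac{47726}{68375}$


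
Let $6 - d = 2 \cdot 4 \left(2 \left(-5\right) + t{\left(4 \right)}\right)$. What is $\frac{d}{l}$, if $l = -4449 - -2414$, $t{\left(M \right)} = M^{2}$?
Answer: $\frac{42}{2035} \approx 0.020639$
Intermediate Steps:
$l = -2035$ ($l = -4449 + 2414 = -2035$)
$d = -42$ ($d = 6 - 2 \cdot 4 \left(2 \left(-5\right) + 4^{2}\right) = 6 - 8 \left(-10 + 16\right) = 6 - 8 \cdot 6 = 6 - 48 = -42$)
$\frac{d}{l} = - \frac{42}{-2035} = \left(-42\right) \left(- \frac{1}{2035}\right) = \frac{42}{2035}$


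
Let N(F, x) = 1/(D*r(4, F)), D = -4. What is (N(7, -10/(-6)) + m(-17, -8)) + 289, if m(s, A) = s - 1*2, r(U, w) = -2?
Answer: 2161/8 ≈ 270.13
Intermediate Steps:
m(s, A) = -2 + s (m(s, A) = s - 2 = -2 + s)
N(F, x) = ⅛ (N(F, x) = 1/(-4*(-2)) = 1/8 = ⅛)
(N(7, -10/(-6)) + m(-17, -8)) + 289 = (⅛ + (-2 - 17)) + 289 = (⅛ - 19) + 289 = -151/8 + 289 = 2161/8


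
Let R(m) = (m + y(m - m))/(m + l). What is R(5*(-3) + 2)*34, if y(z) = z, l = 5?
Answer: 221/4 ≈ 55.250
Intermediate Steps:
R(m) = m/(5 + m) (R(m) = (m + (m - m))/(m + 5) = (m + 0)/(5 + m) = m/(5 + m))
R(5*(-3) + 2)*34 = ((5*(-3) + 2)/(5 + (5*(-3) + 2)))*34 = ((-15 + 2)/(5 + (-15 + 2)))*34 = -13/(5 - 13)*34 = -13/(-8)*34 = -13*(-⅛)*34 = (13/8)*34 = 221/4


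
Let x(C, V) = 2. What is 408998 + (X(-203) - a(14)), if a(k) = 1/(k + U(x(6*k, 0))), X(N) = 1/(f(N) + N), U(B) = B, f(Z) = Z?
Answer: 1328425293/3248 ≈ 4.0900e+5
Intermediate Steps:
X(N) = 1/(2*N) (X(N) = 1/(N + N) = 1/(2*N))
a(k) = 1/(2 + k) (a(k) = 1/(k + 2) = 1/(2 + k))
408998 + (X(-203) - a(14)) = 408998 + ((½)/(-203) - 1/(2 + 14)) = 408998 + ((½)*(-1/203) - 1/16) = 408998 + (-1/406 - 1*1/16) = 408998 + (-1/406 - 1/16) = 408998 - 211/3248 = 1328425293/3248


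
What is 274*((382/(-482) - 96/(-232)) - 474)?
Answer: -908428642/6989 ≈ -1.2998e+5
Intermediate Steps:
274*((382/(-482) - 96/(-232)) - 474) = 274*((382*(-1/482) - 96*(-1/232)) - 474) = 274*((-191/241 + 12/29) - 474) = 274*(-2647/6989 - 474) = 274*(-3315433/6989) = -908428642/6989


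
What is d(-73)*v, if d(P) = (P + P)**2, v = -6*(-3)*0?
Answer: 0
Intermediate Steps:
v = 0 (v = 18*0 = 0)
d(P) = 4*P**2 (d(P) = (2*P)**2 = 4*P**2)
d(-73)*v = (4*(-73)**2)*0 = (4*5329)*0 = 21316*0 = 0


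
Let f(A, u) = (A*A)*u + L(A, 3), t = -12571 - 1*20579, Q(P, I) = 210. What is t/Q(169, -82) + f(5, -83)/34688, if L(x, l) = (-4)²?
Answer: -38344653/242816 ≈ -157.92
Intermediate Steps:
L(x, l) = 16
t = -33150 (t = -12571 - 20579 = -33150)
f(A, u) = 16 + u*A² (f(A, u) = (A*A)*u + 16 = A²*u + 16 = u*A² + 16 = 16 + u*A²)
t/Q(169, -82) + f(5, -83)/34688 = -33150/210 + (16 - 83*5²)/34688 = -33150*1/210 + (16 - 83*25)*(1/34688) = -1105/7 + (16 - 2075)*(1/34688) = -1105/7 - 2059*1/34688 = -1105/7 - 2059/34688 = -38344653/242816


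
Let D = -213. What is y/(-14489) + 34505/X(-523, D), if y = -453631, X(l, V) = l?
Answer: -262693932/7577747 ≈ -34.667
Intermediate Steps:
y/(-14489) + 34505/X(-523, D) = -453631/(-14489) + 34505/(-523) = -453631*(-1/14489) + 34505*(-1/523) = 453631/14489 - 34505/523 = -262693932/7577747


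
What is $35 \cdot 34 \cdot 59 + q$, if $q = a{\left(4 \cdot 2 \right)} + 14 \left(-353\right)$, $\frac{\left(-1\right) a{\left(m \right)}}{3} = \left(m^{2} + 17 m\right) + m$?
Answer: $64644$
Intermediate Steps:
$a{\left(m \right)} = - 54 m - 3 m^{2}$ ($a{\left(m \right)} = - 3 \left(\left(m^{2} + 17 m\right) + m\right) = - 3 \left(m^{2} + 18 m\right) = - 54 m - 3 m^{2}$)
$q = -5566$ ($q = - 3 \cdot 4 \cdot 2 \left(18 + 4 \cdot 2\right) + 14 \left(-353\right) = \left(-3\right) 8 \left(18 + 8\right) - 4942 = \left(-3\right) 8 \cdot 26 - 4942 = -624 - 4942 = -5566$)
$35 \cdot 34 \cdot 59 + q = 35 \cdot 34 \cdot 59 - 5566 = 1190 \cdot 59 - 5566 = 70210 - 5566 = 64644$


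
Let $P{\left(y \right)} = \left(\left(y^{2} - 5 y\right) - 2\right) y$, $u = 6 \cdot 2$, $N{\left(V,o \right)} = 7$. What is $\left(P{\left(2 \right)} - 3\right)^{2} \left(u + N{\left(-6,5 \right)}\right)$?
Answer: $6859$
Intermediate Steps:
$u = 12$
$P{\left(y \right)} = y \left(-2 + y^{2} - 5 y\right)$ ($P{\left(y \right)} = \left(-2 + y^{2} - 5 y\right) y = y \left(-2 + y^{2} - 5 y\right)$)
$\left(P{\left(2 \right)} - 3\right)^{2} \left(u + N{\left(-6,5 \right)}\right) = \left(2 \left(-2 + 2^{2} - 10\right) - 3\right)^{2} \left(12 + 7\right) = \left(2 \left(-2 + 4 - 10\right) - 3\right)^{2} \cdot 19 = \left(2 \left(-8\right) - 3\right)^{2} \cdot 19 = \left(-16 - 3\right)^{2} \cdot 19 = \left(-19\right)^{2} \cdot 19 = 361 \cdot 19 = 6859$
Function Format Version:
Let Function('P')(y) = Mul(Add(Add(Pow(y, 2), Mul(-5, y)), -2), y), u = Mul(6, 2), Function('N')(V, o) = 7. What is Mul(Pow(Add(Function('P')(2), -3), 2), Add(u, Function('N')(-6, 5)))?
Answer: 6859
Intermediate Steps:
u = 12
Function('P')(y) = Mul(y, Add(-2, Pow(y, 2), Mul(-5, y))) (Function('P')(y) = Mul(Add(-2, Pow(y, 2), Mul(-5, y)), y) = Mul(y, Add(-2, Pow(y, 2), Mul(-5, y))))
Mul(Pow(Add(Function('P')(2), -3), 2), Add(u, Function('N')(-6, 5))) = Mul(Pow(Add(Mul(2, Add(-2, Pow(2, 2), Mul(-5, 2))), -3), 2), Add(12, 7)) = Mul(Pow(Add(Mul(2, Add(-2, 4, -10)), -3), 2), 19) = Mul(Pow(Add(Mul(2, -8), -3), 2), 19) = Mul(Pow(Add(-16, -3), 2), 19) = Mul(Pow(-19, 2), 19) = Mul(361, 19) = 6859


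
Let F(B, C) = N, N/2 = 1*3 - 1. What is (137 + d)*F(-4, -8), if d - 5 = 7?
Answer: 596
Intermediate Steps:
d = 12 (d = 5 + 7 = 12)
N = 4 (N = 2*(1*3 - 1) = 2*(3 - 1) = 2*2 = 4)
F(B, C) = 4
(137 + d)*F(-4, -8) = (137 + 12)*4 = 149*4 = 596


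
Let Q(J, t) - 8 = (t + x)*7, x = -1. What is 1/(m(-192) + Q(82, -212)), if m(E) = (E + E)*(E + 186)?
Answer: 1/821 ≈ 0.0012180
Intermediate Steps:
Q(J, t) = 1 + 7*t (Q(J, t) = 8 + (t - 1)*7 = 8 + (-1 + t)*7 = 8 + (-7 + 7*t) = 1 + 7*t)
m(E) = 2*E*(186 + E) (m(E) = (2*E)*(186 + E) = 2*E*(186 + E))
1/(m(-192) + Q(82, -212)) = 1/(2*(-192)*(186 - 192) + (1 + 7*(-212))) = 1/(2*(-192)*(-6) + (1 - 1484)) = 1/(2304 - 1483) = 1/821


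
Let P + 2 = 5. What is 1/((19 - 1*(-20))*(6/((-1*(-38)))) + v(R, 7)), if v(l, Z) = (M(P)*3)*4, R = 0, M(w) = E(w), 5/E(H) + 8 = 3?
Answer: -19/111 ≈ -0.17117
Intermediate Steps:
P = 3 (P = -2 + 5 = 3)
E(H) = -1 (E(H) = 5/(-8 + 3) = 5/(-5) = 5*(-⅕) = -1)
M(w) = -1
v(l, Z) = -12 (v(l, Z) = -1*3*4 = -3*4 = -12)
1/((19 - 1*(-20))*(6/((-1*(-38)))) + v(R, 7)) = 1/((19 - 1*(-20))*(6/((-1*(-38)))) - 12) = 1/((19 + 20)*(6/38) - 12) = 1/(39*(6*(1/38)) - 12) = 1/(39*(3/19) - 12) = 1/(117/19 - 12) = 1/(-111/19) = -19/111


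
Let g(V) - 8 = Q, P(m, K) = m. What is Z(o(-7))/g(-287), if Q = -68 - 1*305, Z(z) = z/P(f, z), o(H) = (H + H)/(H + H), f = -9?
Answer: 1/3285 ≈ 0.00030441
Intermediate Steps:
o(H) = 1 (o(H) = (2*H)/((2*H)) = (2*H)*(1/(2*H)) = 1)
Z(z) = -z/9 (Z(z) = z/(-9) = z*(-⅑) = -z/9)
Q = -373 (Q = -68 - 305 = -373)
g(V) = -365 (g(V) = 8 - 373 = -365)
Z(o(-7))/g(-287) = -⅑*1/(-365) = -⅑*(-1/365) = 1/3285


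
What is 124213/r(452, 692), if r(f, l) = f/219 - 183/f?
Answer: 12295596444/164227 ≈ 74870.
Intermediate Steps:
r(f, l) = -183/f + f/219 (r(f, l) = f*(1/219) - 183/f = f/219 - 183/f = -183/f + f/219)
124213/r(452, 692) = 124213/(-183/452 + (1/219)*452) = 124213/(-183*1/452 + 452/219) = 124213/(-183/452 + 452/219) = 124213/(164227/98988) = 124213*(98988/164227) = 12295596444/164227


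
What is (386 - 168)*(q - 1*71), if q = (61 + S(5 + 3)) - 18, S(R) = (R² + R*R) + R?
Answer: 23544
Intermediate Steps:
S(R) = R + 2*R² (S(R) = (R² + R²) + R = 2*R² + R = R + 2*R²)
q = 179 (q = (61 + (5 + 3)*(1 + 2*(5 + 3))) - 18 = (61 + 8*(1 + 2*8)) - 18 = (61 + 8*(1 + 16)) - 18 = (61 + 8*17) - 18 = (61 + 136) - 18 = 197 - 18 = 179)
(386 - 168)*(q - 1*71) = (386 - 168)*(179 - 1*71) = 218*(179 - 71) = 218*108 = 23544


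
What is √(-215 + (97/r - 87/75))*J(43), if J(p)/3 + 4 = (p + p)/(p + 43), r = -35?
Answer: -81*I*√3311/35 ≈ -133.17*I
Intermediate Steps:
J(p) = -12 + 6*p/(43 + p) (J(p) = -12 + 3*((p + p)/(p + 43)) = -12 + 3*((2*p)/(43 + p)) = -12 + 3*(2*p/(43 + p)) = -12 + 6*p/(43 + p))
√(-215 + (97/r - 87/75))*J(43) = √(-215 + (97/(-35) - 87/75))*(6*(-86 - 1*43)/(43 + 43)) = √(-215 + (97*(-1/35) - 87*1/75))*(6*(-86 - 43)/86) = √(-215 + (-97/35 - 29/25))*(6*(1/86)*(-129)) = √(-215 - 688/175)*(-9) = √(-38313/175)*(-9) = (9*I*√3311/35)*(-9) = -81*I*√3311/35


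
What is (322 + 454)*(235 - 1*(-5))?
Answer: 186240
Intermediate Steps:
(322 + 454)*(235 - 1*(-5)) = 776*(235 + 5) = 776*240 = 186240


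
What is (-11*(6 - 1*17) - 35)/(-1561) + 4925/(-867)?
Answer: -7762487/1353387 ≈ -5.7356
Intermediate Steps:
(-11*(6 - 1*17) - 35)/(-1561) + 4925/(-867) = (-11*(6 - 17) - 35)*(-1/1561) + 4925*(-1/867) = (-11*(-11) - 35)*(-1/1561) - 4925/867 = (121 - 35)*(-1/1561) - 4925/867 = 86*(-1/1561) - 4925/867 = -86/1561 - 4925/867 = -7762487/1353387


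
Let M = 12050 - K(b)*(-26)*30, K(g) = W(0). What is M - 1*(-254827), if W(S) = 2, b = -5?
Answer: 268437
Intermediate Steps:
K(g) = 2
M = 13610 (M = 12050 - 2*(-26)*30 = 12050 - (-52)*30 = 12050 - 1*(-1560) = 12050 + 1560 = 13610)
M - 1*(-254827) = 13610 - 1*(-254827) = 13610 + 254827 = 268437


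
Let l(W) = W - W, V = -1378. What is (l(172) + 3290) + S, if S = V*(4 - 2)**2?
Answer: -2222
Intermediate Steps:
l(W) = 0
S = -5512 (S = -1378*(4 - 2)**2 = -1378*2**2 = -1378*4 = -5512)
(l(172) + 3290) + S = (0 + 3290) - 5512 = 3290 - 5512 = -2222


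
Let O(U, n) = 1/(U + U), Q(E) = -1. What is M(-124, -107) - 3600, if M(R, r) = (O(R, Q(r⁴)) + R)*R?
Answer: 23553/2 ≈ 11777.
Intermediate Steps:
O(U, n) = 1/(2*U)
M(R, r) = R*(R + 1/(2*R)) (M(R, r) = (1/(2*R) + R)*R = (R + 1/(2*R))*R = R*(R + 1/(2*R)))
M(-124, -107) - 3600 = (½ + (-124)²) - 3600 = (½ + 15376) - 3600 = 30753/2 - 3600 = 23553/2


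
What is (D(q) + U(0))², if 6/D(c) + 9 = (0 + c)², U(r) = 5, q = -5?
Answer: 1849/64 ≈ 28.891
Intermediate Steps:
D(c) = 6/(-9 + c²) (D(c) = 6/(-9 + (0 + c)²) = 6/(-9 + c²))
(D(q) + U(0))² = (6/(-9 + (-5)²) + 5)² = (6/(-9 + 25) + 5)² = (6/16 + 5)² = (6*(1/16) + 5)² = (3/8 + 5)² = (43/8)² = 1849/64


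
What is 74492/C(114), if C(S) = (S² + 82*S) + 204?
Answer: 18623/5637 ≈ 3.3037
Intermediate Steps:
C(S) = 204 + S² + 82*S
74492/C(114) = 74492/(204 + 114² + 82*114) = 74492/(204 + 12996 + 9348) = 74492/22548 = 74492*(1/22548) = 18623/5637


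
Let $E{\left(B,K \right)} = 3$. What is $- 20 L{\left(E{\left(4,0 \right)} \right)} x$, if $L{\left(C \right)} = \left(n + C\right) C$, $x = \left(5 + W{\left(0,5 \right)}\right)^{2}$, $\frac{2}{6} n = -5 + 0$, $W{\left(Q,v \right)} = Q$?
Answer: $18000$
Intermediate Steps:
$n = -15$ ($n = 3 \left(-5 + 0\right) = 3 \left(-5\right) = -15$)
$x = 25$ ($x = \left(5 + 0\right)^{2} = 5^{2} = 25$)
$L{\left(C \right)} = C \left(-15 + C\right)$ ($L{\left(C \right)} = \left(-15 + C\right) C = C \left(-15 + C\right)$)
$- 20 L{\left(E{\left(4,0 \right)} \right)} x = - 20 \cdot 3 \left(-15 + 3\right) 25 = - 20 \cdot 3 \left(-12\right) 25 = \left(-20\right) \left(-36\right) 25 = 720 \cdot 25 = 18000$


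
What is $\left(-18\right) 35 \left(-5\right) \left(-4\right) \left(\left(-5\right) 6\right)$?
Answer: $378000$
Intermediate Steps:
$\left(-18\right) 35 \left(-5\right) \left(-4\right) \left(\left(-5\right) 6\right) = - 630 \cdot 20 \left(-30\right) = \left(-630\right) \left(-600\right) = 378000$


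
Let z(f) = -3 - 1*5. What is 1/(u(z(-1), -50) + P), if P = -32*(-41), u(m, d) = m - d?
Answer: 1/1354 ≈ 0.00073855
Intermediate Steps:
z(f) = -8 (z(f) = -3 - 5 = -8)
P = 1312
1/(u(z(-1), -50) + P) = 1/((-8 - 1*(-50)) + 1312) = 1/((-8 + 50) + 1312) = 1/(42 + 1312) = 1/1354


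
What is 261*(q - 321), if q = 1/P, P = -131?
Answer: -10975572/131 ≈ -83783.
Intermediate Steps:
q = -1/131 (q = 1/(-131) = -1/131 ≈ -0.0076336)
261*(q - 321) = 261*(-1/131 - 321) = 261*(-42052/131) = -10975572/131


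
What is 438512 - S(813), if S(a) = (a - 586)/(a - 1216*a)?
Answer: 433159961267/987795 ≈ 4.3851e+5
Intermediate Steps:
S(a) = -(-586 + a)/(1215*a) (S(a) = (-586 + a)/((-1215*a)) = (-586 + a)*(-1/(1215*a)) = -(-586 + a)/(1215*a))
438512 - S(813) = 438512 - (586 - 1*813)/(1215*813) = 438512 - (586 - 813)/(1215*813) = 438512 - (-227)/(1215*813) = 438512 - 1*(-227/987795) = 438512 + 227/987795 = 433159961267/987795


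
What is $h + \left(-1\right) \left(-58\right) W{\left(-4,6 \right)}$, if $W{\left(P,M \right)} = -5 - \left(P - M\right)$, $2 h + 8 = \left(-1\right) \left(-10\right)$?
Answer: $291$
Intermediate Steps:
$h = 1$ ($h = -4 + \frac{\left(-1\right) \left(-10\right)}{2} = -4 + \frac{1}{2} \cdot 10 = -4 + 5 = 1$)
$W{\left(P,M \right)} = -5 + M - P$ ($W{\left(P,M \right)} = -5 + \left(M - P\right) = -5 + M - P$)
$h + \left(-1\right) \left(-58\right) W{\left(-4,6 \right)} = 1 + \left(-1\right) \left(-58\right) \left(-5 + 6 - -4\right) = 1 + 58 \left(-5 + 6 + 4\right) = 1 + 58 \cdot 5 = 1 + 290 = 291$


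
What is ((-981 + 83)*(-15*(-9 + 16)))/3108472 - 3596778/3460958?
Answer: -2713537493349/2689572759044 ≈ -1.0089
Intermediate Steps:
((-981 + 83)*(-15*(-9 + 16)))/3108472 - 3596778/3460958 = -(-13470)*7*(1/3108472) - 3596778*1/3460958 = -898*(-105)*(1/3108472) - 1798389/1730479 = 94290*(1/3108472) - 1798389/1730479 = 47145/1554236 - 1798389/1730479 = -2713537493349/2689572759044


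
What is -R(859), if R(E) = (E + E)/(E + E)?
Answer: -1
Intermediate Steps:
R(E) = 1 (R(E) = (2*E)/((2*E)) = (2*E)*(1/(2*E)) = 1)
-R(859) = -1*1 = -1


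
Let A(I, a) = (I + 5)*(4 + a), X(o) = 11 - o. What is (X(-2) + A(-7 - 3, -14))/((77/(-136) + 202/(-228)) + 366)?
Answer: 488376/2825975 ≈ 0.17282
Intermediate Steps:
A(I, a) = (4 + a)*(5 + I) (A(I, a) = (5 + I)*(4 + a) = (4 + a)*(5 + I))
(X(-2) + A(-7 - 3, -14))/((77/(-136) + 202/(-228)) + 366) = ((11 - 1*(-2)) + (20 + 4*(-7 - 3) + 5*(-14) + (-7 - 3)*(-14)))/((77/(-136) + 202/(-228)) + 366) = ((11 + 2) + (20 + 4*(-10) - 70 - 10*(-14)))/((77*(-1/136) + 202*(-1/228)) + 366) = (13 + (20 - 40 - 70 + 140))/((-77/136 - 101/114) + 366) = (13 + 50)/(-11257/7752 + 366) = 63/(2825975/7752) = 63*(7752/2825975) = 488376/2825975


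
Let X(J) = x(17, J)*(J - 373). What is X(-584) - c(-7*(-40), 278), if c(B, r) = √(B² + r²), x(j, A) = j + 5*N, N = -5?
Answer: 7656 - 2*√38921 ≈ 7261.4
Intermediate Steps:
x(j, A) = -25 + j (x(j, A) = j + 5*(-5) = j - 25 = -25 + j)
X(J) = 2984 - 8*J (X(J) = (-25 + 17)*(J - 373) = -8*(-373 + J) = 2984 - 8*J)
X(-584) - c(-7*(-40), 278) = (2984 - 8*(-584)) - √((-7*(-40))² + 278²) = (2984 + 4672) - √(280² + 77284) = 7656 - √(78400 + 77284) = 7656 - √155684 = 7656 - 2*√38921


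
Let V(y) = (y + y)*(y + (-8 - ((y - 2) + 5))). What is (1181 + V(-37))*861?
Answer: 1717695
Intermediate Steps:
V(y) = -22*y (V(y) = (2*y)*(y + (-8 - ((-2 + y) + 5))) = (2*y)*(y + (-8 - (3 + y))) = (2*y)*(y + (-8 + (-3 - y))) = (2*y)*(y + (-11 - y)) = (2*y)*(-11) = -22*y)
(1181 + V(-37))*861 = (1181 - 22*(-37))*861 = (1181 + 814)*861 = 1995*861 = 1717695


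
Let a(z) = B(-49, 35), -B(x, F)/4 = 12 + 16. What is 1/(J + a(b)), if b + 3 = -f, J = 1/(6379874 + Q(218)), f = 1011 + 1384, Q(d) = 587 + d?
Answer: -6380679/714636047 ≈ -0.0089286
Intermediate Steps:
f = 2395
B(x, F) = -112 (B(x, F) = -4*(12 + 16) = -4*28 = -112)
J = 1/6380679 (J = 1/(6379874 + (587 + 218)) = 1/(6379874 + 805) = 1/6380679 ≈ 1.5672e-7)
b = -2398 (b = -3 - 1*2395 = -3 - 2395 = -2398)
a(z) = -112
1/(J + a(b)) = 1/(1/6380679 - 112) = 1/(-714636047/6380679) = -6380679/714636047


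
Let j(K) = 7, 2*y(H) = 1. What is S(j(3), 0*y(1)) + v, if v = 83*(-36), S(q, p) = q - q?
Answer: -2988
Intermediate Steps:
y(H) = ½ (y(H) = (½)*1 = ½)
S(q, p) = 0
v = -2988
S(j(3), 0*y(1)) + v = 0 - 2988 = -2988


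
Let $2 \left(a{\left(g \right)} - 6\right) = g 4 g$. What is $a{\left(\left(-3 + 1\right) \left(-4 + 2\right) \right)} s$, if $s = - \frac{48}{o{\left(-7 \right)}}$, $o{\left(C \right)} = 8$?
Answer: $-228$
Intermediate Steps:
$a{\left(g \right)} = 6 + 2 g^{2}$ ($a{\left(g \right)} = 6 + \frac{g 4 g}{2} = 6 + \frac{4 g g}{2} = 6 + \frac{4 g^{2}}{2} = 6 + 2 g^{2}$)
$s = -6$ ($s = - \frac{48}{8} = \left(-48\right) \frac{1}{8} = -6$)
$a{\left(\left(-3 + 1\right) \left(-4 + 2\right) \right)} s = \left(6 + 2 \left(\left(-3 + 1\right) \left(-4 + 2\right)\right)^{2}\right) \left(-6\right) = \left(6 + 2 \left(\left(-2\right) \left(-2\right)\right)^{2}\right) \left(-6\right) = \left(6 + 2 \cdot 4^{2}\right) \left(-6\right) = \left(6 + 2 \cdot 16\right) \left(-6\right) = \left(6 + 32\right) \left(-6\right) = 38 \left(-6\right) = -228$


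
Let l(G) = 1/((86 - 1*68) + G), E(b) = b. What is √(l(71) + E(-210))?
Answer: I*√1663321/89 ≈ 14.491*I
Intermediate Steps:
l(G) = 1/(18 + G) (l(G) = 1/((86 - 68) + G) = 1/(18 + G))
√(l(71) + E(-210)) = √(1/(18 + 71) - 210) = √(1/89 - 210) = √(-18689/89) = I*√1663321/89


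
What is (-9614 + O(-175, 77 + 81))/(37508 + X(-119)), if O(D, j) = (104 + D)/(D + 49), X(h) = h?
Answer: -1211293/4711014 ≈ -0.25712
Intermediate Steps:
O(D, j) = (104 + D)/(49 + D)
(-9614 + O(-175, 77 + 81))/(37508 + X(-119)) = (-9614 + (104 - 175)/(49 - 175))/(37508 - 119) = (-9614 - 71/(-126))/37389 = (-9614 - 1/126*(-71))*(1/37389) = (-9614 + 71/126)*(1/37389) = -1211293/126*1/37389 = -1211293/4711014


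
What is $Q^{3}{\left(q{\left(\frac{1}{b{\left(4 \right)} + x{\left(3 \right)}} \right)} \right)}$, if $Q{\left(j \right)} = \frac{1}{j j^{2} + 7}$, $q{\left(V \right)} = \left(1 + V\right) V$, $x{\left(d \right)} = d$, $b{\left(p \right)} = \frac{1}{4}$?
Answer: $\frac{112455406951957393129}{39659129709856452507375} \approx 0.0028355$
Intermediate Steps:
$b{\left(p \right)} = \frac{1}{4}$
$q{\left(V \right)} = V \left(1 + V\right)$
$Q{\left(j \right)} = \frac{1}{7 + j^{3}}$ ($Q{\left(j \right)} = \frac{1}{j^{3} + 7} = \frac{1}{7 + j^{3}}$)
$Q^{3}{\left(q{\left(\frac{1}{b{\left(4 \right)} + x{\left(3 \right)}} \right)} \right)} = \left(\frac{1}{7 + \left(\frac{1 + \frac{1}{\frac{1}{4} + 3}}{\frac{1}{4} + 3}\right)^{3}}\right)^{3} = \left(\frac{1}{7 + \left(\frac{1 + \frac{1}{\frac{13}{4}}}{\frac{13}{4}}\right)^{3}}\right)^{3} = \left(\frac{1}{7 + \left(\frac{4 \left(1 + \frac{4}{13}\right)}{13}\right)^{3}}\right)^{3} = \left(\frac{1}{7 + \left(\frac{4}{13} \cdot \frac{17}{13}\right)^{3}}\right)^{3} = \left(\frac{1}{7 + \left(\frac{68}{169}\right)^{3}}\right)^{3} = \left(\frac{1}{7 + \frac{314432}{4826809}}\right)^{3} = \left(\frac{1}{\frac{34102095}{4826809}}\right)^{3} = \left(\frac{4826809}{34102095}\right)^{3} = \frac{112455406951957393129}{39659129709856452507375}$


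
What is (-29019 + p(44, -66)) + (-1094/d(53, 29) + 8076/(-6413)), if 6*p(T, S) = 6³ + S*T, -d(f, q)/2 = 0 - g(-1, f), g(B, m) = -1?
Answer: -185472036/6413 ≈ -28921.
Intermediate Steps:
d(f, q) = -2 (d(f, q) = -2*(0 - 1*(-1)) = -2*(0 + 1) = -2*1 = -2)
p(T, S) = 36 + S*T/6 (p(T, S) = (6³ + S*T)/6 = (216 + S*T)/6 = 36 + S*T/6)
(-29019 + p(44, -66)) + (-1094/d(53, 29) + 8076/(-6413)) = (-29019 + (36 + (⅙)*(-66)*44)) + (-1094/(-2) + 8076/(-6413)) = (-29019 + (36 - 484)) + (-1094*(-½) + 8076*(-1/6413)) = (-29019 - 448) + (547 - 8076/6413) = -29467 + 3499835/6413 = -185472036/6413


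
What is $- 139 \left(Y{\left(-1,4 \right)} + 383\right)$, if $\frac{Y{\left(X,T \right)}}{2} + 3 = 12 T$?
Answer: $-65747$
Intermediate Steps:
$Y{\left(X,T \right)} = -6 + 24 T$ ($Y{\left(X,T \right)} = -6 + 2 \cdot 12 T = -6 + 24 T$)
$- 139 \left(Y{\left(-1,4 \right)} + 383\right) = - 139 \left(\left(-6 + 24 \cdot 4\right) + 383\right) = - 139 \left(\left(-6 + 96\right) + 383\right) = - 139 \left(90 + 383\right) = \left(-139\right) 473 = -65747$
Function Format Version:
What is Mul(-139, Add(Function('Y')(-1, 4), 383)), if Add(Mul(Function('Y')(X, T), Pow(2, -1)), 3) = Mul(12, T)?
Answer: -65747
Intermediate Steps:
Function('Y')(X, T) = Add(-6, Mul(24, T)) (Function('Y')(X, T) = Add(-6, Mul(2, Mul(12, T))) = Add(-6, Mul(24, T)))
Mul(-139, Add(Function('Y')(-1, 4), 383)) = Mul(-139, Add(Add(-6, Mul(24, 4)), 383)) = Mul(-139, Add(Add(-6, 96), 383)) = Mul(-139, Add(90, 383)) = Mul(-139, 473) = -65747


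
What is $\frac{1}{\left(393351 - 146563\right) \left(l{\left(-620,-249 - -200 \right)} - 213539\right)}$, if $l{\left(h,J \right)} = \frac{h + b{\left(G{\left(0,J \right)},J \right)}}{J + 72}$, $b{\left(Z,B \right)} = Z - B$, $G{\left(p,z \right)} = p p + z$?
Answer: $- \frac{23}{1212226851396} \approx -1.8973 \cdot 10^{-11}$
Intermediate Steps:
$G{\left(p,z \right)} = z + p^{2}$ ($G{\left(p,z \right)} = p^{2} + z = z + p^{2}$)
$l{\left(h,J \right)} = \frac{h}{72 + J}$ ($l{\left(h,J \right)} = \frac{h + \left(\left(J + 0^{2}\right) - J\right)}{J + 72} = \frac{h + \left(\left(J + 0\right) - J\right)}{72 + J} = \frac{h + \left(J - J\right)}{72 + J} = \frac{h + 0}{72 + J} = \frac{h}{72 + J}$)
$\frac{1}{\left(393351 - 146563\right) \left(l{\left(-620,-249 - -200 \right)} - 213539\right)} = \frac{1}{\left(393351 - 146563\right) \left(- \frac{620}{72 - 49} - 213539\right)} = \frac{1}{246788 \left(- \frac{620}{72 + \left(-249 + 200\right)} - 213539\right)} = \frac{1}{246788 \left(- \frac{620}{72 - 49} - 213539\right)} = \frac{1}{246788 \left(- \frac{620}{23} - 213539\right)} = \frac{1}{246788 \left(- \frac{4912017}{23}\right)} = \frac{1}{- \frac{1212226851396}{23}} = - \frac{23}{1212226851396}$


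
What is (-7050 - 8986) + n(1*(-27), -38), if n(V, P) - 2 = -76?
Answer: -16110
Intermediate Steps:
n(V, P) = -74 (n(V, P) = 2 - 76 = -74)
(-7050 - 8986) + n(1*(-27), -38) = (-7050 - 8986) - 74 = -16036 - 74 = -16110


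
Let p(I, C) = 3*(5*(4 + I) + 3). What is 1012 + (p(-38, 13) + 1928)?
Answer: 2439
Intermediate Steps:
p(I, C) = 69 + 15*I (p(I, C) = 3*((20 + 5*I) + 3) = 3*(23 + 5*I) = 69 + 15*I)
1012 + (p(-38, 13) + 1928) = 1012 + ((69 + 15*(-38)) + 1928) = 1012 + ((69 - 570) + 1928) = 1012 + (-501 + 1928) = 1012 + 1427 = 2439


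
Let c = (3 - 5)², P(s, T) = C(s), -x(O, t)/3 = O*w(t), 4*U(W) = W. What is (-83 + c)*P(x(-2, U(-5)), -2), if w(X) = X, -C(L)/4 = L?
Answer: -2370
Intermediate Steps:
C(L) = -4*L
U(W) = W/4
x(O, t) = -3*O*t
P(s, T) = -4*s
c = 4 (c = (-2)² = 4)
(-83 + c)*P(x(-2, U(-5)), -2) = (-83 + 4)*(-(-12)*(-2)*(¼)*(-5)) = -(-316)*(-3*(-2)*(-5/4)) = -(-316)*(-15)/2 = -79*30 = -2370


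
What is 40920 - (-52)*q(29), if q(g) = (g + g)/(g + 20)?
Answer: 2008096/49 ≈ 40982.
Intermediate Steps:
q(g) = 2*g/(20 + g) (q(g) = (2*g)/(20 + g) = 2*g/(20 + g))
40920 - (-52)*q(29) = 40920 - (-52)*2*29/(20 + 29) = 40920 - (-52)*2*29/49 = 40920 - (-52)*2*29*(1/49) = 40920 - (-52)*58/49 = 40920 - 1*(-3016/49) = 40920 + 3016/49 = 2008096/49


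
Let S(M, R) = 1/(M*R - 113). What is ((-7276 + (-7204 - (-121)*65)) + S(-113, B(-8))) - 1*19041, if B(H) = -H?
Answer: -26092153/1017 ≈ -25656.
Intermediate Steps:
S(M, R) = 1/(-113 + M*R)
((-7276 + (-7204 - (-121)*65)) + S(-113, B(-8))) - 1*19041 = ((-7276 + (-7204 - (-121)*65)) + 1/(-113 - (-113)*(-8))) - 1*19041 = ((-7276 + (-7204 - 1*(-7865))) + 1/(-113 - 113*8)) - 19041 = ((-7276 + (-7204 + 7865)) + 1/(-113 - 904)) - 19041 = ((-7276 + 661) + 1/(-1017)) - 19041 = (-6615 - 1/1017) - 19041 = -6727456/1017 - 19041 = -26092153/1017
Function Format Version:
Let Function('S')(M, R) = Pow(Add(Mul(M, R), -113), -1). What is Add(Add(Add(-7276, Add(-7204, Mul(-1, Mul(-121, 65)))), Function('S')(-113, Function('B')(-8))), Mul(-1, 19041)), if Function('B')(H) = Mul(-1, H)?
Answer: Rational(-26092153, 1017) ≈ -25656.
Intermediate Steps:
Function('S')(M, R) = Pow(Add(-113, Mul(M, R)), -1)
Add(Add(Add(-7276, Add(-7204, Mul(-1, Mul(-121, 65)))), Function('S')(-113, Function('B')(-8))), Mul(-1, 19041)) = Add(Add(Add(-7276, Add(-7204, Mul(-1, Mul(-121, 65)))), Pow(Add(-113, Mul(-113, Mul(-1, -8))), -1)), Mul(-1, 19041)) = Add(Add(Add(-7276, Add(-7204, Mul(-1, -7865))), Pow(Add(-113, Mul(-113, 8)), -1)), -19041) = Add(Add(Add(-7276, Add(-7204, 7865)), Pow(Add(-113, -904), -1)), -19041) = Add(Add(Add(-7276, 661), Pow(-1017, -1)), -19041) = Add(Add(-6615, Rational(-1, 1017)), -19041) = Add(Rational(-6727456, 1017), -19041) = Rational(-26092153, 1017)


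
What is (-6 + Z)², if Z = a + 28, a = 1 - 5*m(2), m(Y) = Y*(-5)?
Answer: 5329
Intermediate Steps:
m(Y) = -5*Y
a = 51 (a = 1 - (-25)*2 = 1 - 5*(-10) = 1 + 50 = 51)
Z = 79 (Z = 51 + 28 = 79)
(-6 + Z)² = (-6 + 79)² = 73² = 5329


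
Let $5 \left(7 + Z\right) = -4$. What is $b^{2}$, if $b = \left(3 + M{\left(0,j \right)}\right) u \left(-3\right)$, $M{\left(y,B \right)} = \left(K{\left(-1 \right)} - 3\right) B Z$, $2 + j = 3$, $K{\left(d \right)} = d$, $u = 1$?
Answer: $\frac{263169}{25} \approx 10527.0$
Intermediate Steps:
$Z = - \frac{39}{5}$ ($Z = -7 + \frac{1}{5} \left(-4\right) = -7 - \frac{4}{5} = - \frac{39}{5} \approx -7.8$)
$j = 1$ ($j = -2 + 3 = 1$)
$M{\left(y,B \right)} = \frac{156 B}{5}$ ($M{\left(y,B \right)} = \left(-1 - 3\right) B \left(- \frac{39}{5}\right) = - 4 B \left(- \frac{39}{5}\right) = \frac{156 B}{5}$)
$b = - \frac{513}{5}$ ($b = \left(3 + \frac{156}{5} \cdot 1\right) 1 \left(-3\right) = \left(3 + \frac{156}{5}\right) 1 \left(-3\right) = \frac{171}{5} \cdot 1 \left(-3\right) = \frac{171}{5} \left(-3\right) = - \frac{513}{5} \approx -102.6$)
$b^{2} = \left(- \frac{513}{5}\right)^{2} = \frac{263169}{25}$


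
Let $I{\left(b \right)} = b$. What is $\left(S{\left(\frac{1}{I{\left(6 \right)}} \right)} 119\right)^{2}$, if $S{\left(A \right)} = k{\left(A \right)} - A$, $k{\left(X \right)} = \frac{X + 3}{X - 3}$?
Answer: $\frac{840889}{36} \approx 23358.0$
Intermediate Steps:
$k{\left(X \right)} = \frac{3 + X}{-3 + X}$
$S{\left(A \right)} = - A + \frac{3 + A}{-3 + A}$ ($S{\left(A \right)} = \frac{3 + A}{-3 + A} - A = - A + \frac{3 + A}{-3 + A}$)
$\left(S{\left(\frac{1}{I{\left(6 \right)}} \right)} 119\right)^{2} = \left(\frac{3 + \frac{1}{6} - \frac{-3 + \frac{1}{6}}{6}}{-3 + \frac{1}{6}} \cdot 119\right)^{2} = \left(\frac{3 + \frac{1}{6} - \frac{1}{6} \left(- \frac{17}{6}\right)}{- \frac{17}{6}} \cdot 119\right)^{2} = \left(- \frac{6 \left(3 + \frac{1}{6} + \frac{17}{36}\right)}{17} \cdot 119\right)^{2} = \left(\left(- \frac{6}{17}\right) \frac{131}{36} \cdot 119\right)^{2} = \left(\left(- \frac{131}{102}\right) 119\right)^{2} = \left(- \frac{917}{6}\right)^{2} = \frac{840889}{36}$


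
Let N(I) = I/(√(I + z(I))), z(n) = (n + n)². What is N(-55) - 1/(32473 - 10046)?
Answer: -1/22427 - √12045/219 ≈ -0.50118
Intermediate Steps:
z(n) = 4*n² (z(n) = (2*n)² = 4*n²)
N(I) = I/√(I + 4*I²) (N(I) = I/(√(I + 4*I²)) = I/√(I + 4*I²))
N(-55) - 1/(32473 - 10046) = -55*√12045/12045 - 1/(32473 - 10046) = -55*√12045/12045 - 1/22427 = -55*√12045/12045 - 1*1/22427 = -√12045/219 - 1/22427 = -1/22427 - √12045/219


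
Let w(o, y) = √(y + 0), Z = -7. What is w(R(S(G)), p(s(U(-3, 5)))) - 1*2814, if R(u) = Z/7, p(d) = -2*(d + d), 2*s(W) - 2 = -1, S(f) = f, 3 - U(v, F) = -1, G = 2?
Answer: -2814 + I*√2 ≈ -2814.0 + 1.4142*I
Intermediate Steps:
U(v, F) = 4 (U(v, F) = 3 - 1*(-1) = 3 + 1 = 4)
s(W) = ½ (s(W) = 1 + (½)*(-1) = 1 - ½ = ½)
p(d) = -4*d
R(u) = -1 (R(u) = -7/7 = -7*⅐ = -1)
w(o, y) = √y
w(R(S(G)), p(s(U(-3, 5)))) - 1*2814 = √(-4*½) - 1*2814 = √(-2) - 2814 = I*√2 - 2814 = -2814 + I*√2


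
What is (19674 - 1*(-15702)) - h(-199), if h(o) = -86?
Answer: 35462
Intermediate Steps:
(19674 - 1*(-15702)) - h(-199) = (19674 - 1*(-15702)) - 1*(-86) = (19674 + 15702) + 86 = 35376 + 86 = 35462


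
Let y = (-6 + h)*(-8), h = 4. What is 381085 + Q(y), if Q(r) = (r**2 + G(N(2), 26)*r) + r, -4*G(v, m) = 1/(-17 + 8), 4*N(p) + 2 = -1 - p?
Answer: 3432217/9 ≈ 3.8136e+5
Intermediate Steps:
N(p) = -3/4 - p/4 (N(p) = -1/2 + (-1 - p)/4 = -1/2 + (-1/4 - p/4) = -3/4 - p/4)
G(v, m) = 1/36 (G(v, m) = -1/(4*(-17 + 8)) = -1/4/(-9) = -1/4*(-1/9) = 1/36)
y = 16 (y = (-6 + 4)*(-8) = -2*(-8) = 16)
Q(r) = r**2 + 37*r/36 (Q(r) = (r**2 + r/36) + r = r**2 + 37*r/36)
381085 + Q(y) = 381085 + (1/36)*16*(37 + 36*16) = 381085 + (1/36)*16*(37 + 576) = 381085 + (1/36)*16*613 = 381085 + 2452/9 = 3432217/9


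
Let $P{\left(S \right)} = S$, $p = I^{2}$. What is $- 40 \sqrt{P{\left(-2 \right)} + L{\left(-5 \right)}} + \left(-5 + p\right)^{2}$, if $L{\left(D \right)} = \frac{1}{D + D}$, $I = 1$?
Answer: $16 - 4 i \sqrt{210} \approx 16.0 - 57.966 i$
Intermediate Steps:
$L{\left(D \right)} = \frac{1}{2 D}$
$p = 1$ ($p = 1^{2} = 1$)
$- 40 \sqrt{P{\left(-2 \right)} + L{\left(-5 \right)}} + \left(-5 + p\right)^{2} = - 40 \sqrt{-2 + \frac{1}{2 \left(-5\right)}} + \left(-5 + 1\right)^{2} = - 40 \sqrt{-2 + \frac{1}{2} \left(- \frac{1}{5}\right)} + \left(-4\right)^{2} = - 40 \sqrt{-2 - \frac{1}{10}} + 16 = - 40 \sqrt{- \frac{21}{10}} + 16 = - 40 \frac{i \sqrt{210}}{10} + 16 = - 4 i \sqrt{210} + 16 = 16 - 4 i \sqrt{210}$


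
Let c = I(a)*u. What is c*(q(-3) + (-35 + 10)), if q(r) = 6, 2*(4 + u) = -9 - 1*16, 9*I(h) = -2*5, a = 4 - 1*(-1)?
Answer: -1045/3 ≈ -348.33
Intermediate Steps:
a = 5 (a = 4 + 1 = 5)
I(h) = -10/9 (I(h) = (-2*5)/9 = (1/9)*(-10) = -10/9)
u = -33/2 (u = -4 + (-9 - 1*16)/2 = -4 + (-9 - 16)/2 = -4 + (1/2)*(-25) = -4 - 25/2 = -33/2 ≈ -16.500)
c = 55/3 (c = -10/9*(-33/2) = 55/3 ≈ 18.333)
c*(q(-3) + (-35 + 10)) = 55*(6 + (-35 + 10))/3 = 55*(6 - 25)/3 = (55/3)*(-19) = -1045/3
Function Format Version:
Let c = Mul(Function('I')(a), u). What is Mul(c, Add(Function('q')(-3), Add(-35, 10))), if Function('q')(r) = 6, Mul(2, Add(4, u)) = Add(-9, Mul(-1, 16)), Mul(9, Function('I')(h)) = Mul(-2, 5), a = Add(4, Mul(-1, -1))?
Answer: Rational(-1045, 3) ≈ -348.33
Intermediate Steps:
a = 5 (a = Add(4, 1) = 5)
Function('I')(h) = Rational(-10, 9) (Function('I')(h) = Mul(Rational(1, 9), Mul(-2, 5)) = Mul(Rational(1, 9), -10) = Rational(-10, 9))
u = Rational(-33, 2) (u = Add(-4, Mul(Rational(1, 2), Add(-9, Mul(-1, 16)))) = Add(-4, Mul(Rational(1, 2), Add(-9, -16))) = Add(-4, Mul(Rational(1, 2), -25)) = Add(-4, Rational(-25, 2)) = Rational(-33, 2) ≈ -16.500)
c = Rational(55, 3) (c = Mul(Rational(-10, 9), Rational(-33, 2)) = Rational(55, 3) ≈ 18.333)
Mul(c, Add(Function('q')(-3), Add(-35, 10))) = Mul(Rational(55, 3), Add(6, Add(-35, 10))) = Mul(Rational(55, 3), Add(6, -25)) = Mul(Rational(55, 3), -19) = Rational(-1045, 3)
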